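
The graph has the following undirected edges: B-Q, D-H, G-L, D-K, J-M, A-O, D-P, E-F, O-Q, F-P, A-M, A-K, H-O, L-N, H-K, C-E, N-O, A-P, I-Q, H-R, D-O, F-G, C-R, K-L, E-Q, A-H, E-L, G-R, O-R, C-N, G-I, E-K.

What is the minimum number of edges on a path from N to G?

2

Level 0: N
Level 1: C, L, O
Level 2: A, D, E, G, H, K, Q, R
Level 3: B, F, I, M, P
Level 4: J
G first appears at level 2.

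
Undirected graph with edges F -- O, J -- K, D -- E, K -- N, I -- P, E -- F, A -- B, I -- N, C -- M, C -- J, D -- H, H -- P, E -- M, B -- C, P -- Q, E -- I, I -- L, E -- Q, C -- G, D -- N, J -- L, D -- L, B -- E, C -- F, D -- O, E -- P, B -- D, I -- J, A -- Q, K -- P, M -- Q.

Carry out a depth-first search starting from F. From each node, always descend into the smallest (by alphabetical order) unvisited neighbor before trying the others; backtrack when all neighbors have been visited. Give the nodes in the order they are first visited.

Visit F
F → C
C → B
B → A
A → Q
Q → E
E → D
D → H
H → P
P → I
I → J
J → K
K → N
J → L
D → O
E → M
C → G

F C B A Q E D H P I J K N L O M G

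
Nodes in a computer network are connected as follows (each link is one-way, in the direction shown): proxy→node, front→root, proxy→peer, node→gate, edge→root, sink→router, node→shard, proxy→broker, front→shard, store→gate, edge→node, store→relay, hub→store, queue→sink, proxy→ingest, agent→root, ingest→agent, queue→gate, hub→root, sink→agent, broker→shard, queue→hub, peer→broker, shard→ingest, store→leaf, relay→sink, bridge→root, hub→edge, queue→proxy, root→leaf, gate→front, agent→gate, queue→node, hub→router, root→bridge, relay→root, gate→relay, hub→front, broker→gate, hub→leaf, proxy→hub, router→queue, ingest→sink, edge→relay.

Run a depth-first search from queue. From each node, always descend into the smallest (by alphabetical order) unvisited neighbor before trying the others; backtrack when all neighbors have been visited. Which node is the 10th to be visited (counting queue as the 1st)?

Visit queue
queue → gate
gate → front
front → root
root → bridge
root → leaf
front → shard
shard → ingest
ingest → agent
ingest → sink
sink → router
gate → relay
queue → hub
hub → edge
edge → node
hub → store
queue → proxy
proxy → broker
proxy → peer

Visit order: queue, gate, front, root, bridge, leaf, shard, ingest, agent, sink, router, relay, hub, edge, node, store, proxy, broker, peer

sink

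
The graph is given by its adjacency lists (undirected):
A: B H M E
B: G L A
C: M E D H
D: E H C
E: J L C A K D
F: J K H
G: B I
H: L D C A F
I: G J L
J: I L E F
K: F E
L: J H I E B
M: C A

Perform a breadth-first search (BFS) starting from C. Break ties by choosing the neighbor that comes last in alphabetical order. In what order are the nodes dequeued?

C → M → H → E → D → A → L → F → K → J → B → I → G

Visit C; enqueue M, H, E, D → queue [M, H, E, D]
Visit M; enqueue A → queue [H, E, D, A]
Visit H; enqueue L, F → queue [E, D, A, L, F]
Visit E; enqueue K, J → queue [D, A, L, F, K, J]
Visit D → queue [A, L, F, K, J]
Visit A; enqueue B → queue [L, F, K, J, B]
Visit L; enqueue I → queue [F, K, J, B, I]
Visit F → queue [K, J, B, I]
Visit K → queue [J, B, I]
Visit J → queue [B, I]
Visit B; enqueue G → queue [I, G]
Visit I → queue [G]
Visit G → queue []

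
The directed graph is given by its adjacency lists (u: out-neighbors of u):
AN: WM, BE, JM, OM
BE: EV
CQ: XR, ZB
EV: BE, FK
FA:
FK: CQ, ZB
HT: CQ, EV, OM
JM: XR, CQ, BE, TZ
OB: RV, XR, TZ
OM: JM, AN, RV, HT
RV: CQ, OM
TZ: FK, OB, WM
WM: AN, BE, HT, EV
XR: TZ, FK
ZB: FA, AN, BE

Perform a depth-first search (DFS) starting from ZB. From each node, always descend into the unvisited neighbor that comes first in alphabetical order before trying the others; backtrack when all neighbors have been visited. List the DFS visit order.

ZB, AN, BE, EV, FK, CQ, XR, TZ, OB, RV, OM, HT, JM, WM, FA

Visit ZB
ZB → AN
AN → BE
BE → EV
EV → FK
FK → CQ
CQ → XR
XR → TZ
TZ → OB
OB → RV
RV → OM
OM → HT
OM → JM
TZ → WM
ZB → FA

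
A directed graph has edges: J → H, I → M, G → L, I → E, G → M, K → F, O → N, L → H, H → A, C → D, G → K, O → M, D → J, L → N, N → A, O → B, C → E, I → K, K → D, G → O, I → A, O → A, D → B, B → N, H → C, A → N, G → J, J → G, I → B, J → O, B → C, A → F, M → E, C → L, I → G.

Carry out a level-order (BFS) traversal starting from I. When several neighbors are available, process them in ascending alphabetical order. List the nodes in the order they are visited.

Visit I; enqueue A, B, E, G, K, M → queue [A, B, E, G, K, M]
Visit A; enqueue F, N → queue [B, E, G, K, M, F, N]
Visit B; enqueue C → queue [E, G, K, M, F, N, C]
Visit E → queue [G, K, M, F, N, C]
Visit G; enqueue J, L, O → queue [K, M, F, N, C, J, L, O]
Visit K; enqueue D → queue [M, F, N, C, J, L, O, D]
Visit M → queue [F, N, C, J, L, O, D]
Visit F → queue [N, C, J, L, O, D]
Visit N → queue [C, J, L, O, D]
Visit C → queue [J, L, O, D]
Visit J; enqueue H → queue [L, O, D, H]
Visit L → queue [O, D, H]
Visit O → queue [D, H]
Visit D → queue [H]
Visit H → queue []

I -> A -> B -> E -> G -> K -> M -> F -> N -> C -> J -> L -> O -> D -> H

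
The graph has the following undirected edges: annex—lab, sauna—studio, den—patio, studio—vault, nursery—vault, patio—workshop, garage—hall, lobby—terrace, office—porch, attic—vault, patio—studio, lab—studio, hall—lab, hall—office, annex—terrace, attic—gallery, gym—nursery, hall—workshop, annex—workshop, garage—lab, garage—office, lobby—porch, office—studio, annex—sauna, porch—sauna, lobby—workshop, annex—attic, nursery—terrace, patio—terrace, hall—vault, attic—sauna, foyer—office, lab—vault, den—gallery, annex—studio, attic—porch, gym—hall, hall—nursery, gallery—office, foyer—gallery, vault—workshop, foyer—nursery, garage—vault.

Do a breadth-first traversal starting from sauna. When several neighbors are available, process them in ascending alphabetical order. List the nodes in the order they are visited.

sauna -> annex -> attic -> porch -> studio -> lab -> terrace -> workshop -> gallery -> vault -> lobby -> office -> patio -> garage -> hall -> nursery -> den -> foyer -> gym

Visit sauna; enqueue annex, attic, porch, studio → queue [annex, attic, porch, studio]
Visit annex; enqueue lab, terrace, workshop → queue [attic, porch, studio, lab, terrace, workshop]
Visit attic; enqueue gallery, vault → queue [porch, studio, lab, terrace, workshop, gallery, vault]
Visit porch; enqueue lobby, office → queue [studio, lab, terrace, workshop, gallery, vault, lobby, office]
Visit studio; enqueue patio → queue [lab, terrace, workshop, gallery, vault, lobby, office, patio]
Visit lab; enqueue garage, hall → queue [terrace, workshop, gallery, vault, lobby, office, patio, garage, hall]
Visit terrace; enqueue nursery → queue [workshop, gallery, vault, lobby, office, patio, garage, hall, nursery]
Visit workshop → queue [gallery, vault, lobby, office, patio, garage, hall, nursery]
Visit gallery; enqueue den, foyer → queue [vault, lobby, office, patio, garage, hall, nursery, den, foyer]
Visit vault → queue [lobby, office, patio, garage, hall, nursery, den, foyer]
Visit lobby → queue [office, patio, garage, hall, nursery, den, foyer]
Visit office → queue [patio, garage, hall, nursery, den, foyer]
Visit patio → queue [garage, hall, nursery, den, foyer]
Visit garage → queue [hall, nursery, den, foyer]
Visit hall; enqueue gym → queue [nursery, den, foyer, gym]
Visit nursery → queue [den, foyer, gym]
Visit den → queue [foyer, gym]
Visit foyer → queue [gym]
Visit gym → queue []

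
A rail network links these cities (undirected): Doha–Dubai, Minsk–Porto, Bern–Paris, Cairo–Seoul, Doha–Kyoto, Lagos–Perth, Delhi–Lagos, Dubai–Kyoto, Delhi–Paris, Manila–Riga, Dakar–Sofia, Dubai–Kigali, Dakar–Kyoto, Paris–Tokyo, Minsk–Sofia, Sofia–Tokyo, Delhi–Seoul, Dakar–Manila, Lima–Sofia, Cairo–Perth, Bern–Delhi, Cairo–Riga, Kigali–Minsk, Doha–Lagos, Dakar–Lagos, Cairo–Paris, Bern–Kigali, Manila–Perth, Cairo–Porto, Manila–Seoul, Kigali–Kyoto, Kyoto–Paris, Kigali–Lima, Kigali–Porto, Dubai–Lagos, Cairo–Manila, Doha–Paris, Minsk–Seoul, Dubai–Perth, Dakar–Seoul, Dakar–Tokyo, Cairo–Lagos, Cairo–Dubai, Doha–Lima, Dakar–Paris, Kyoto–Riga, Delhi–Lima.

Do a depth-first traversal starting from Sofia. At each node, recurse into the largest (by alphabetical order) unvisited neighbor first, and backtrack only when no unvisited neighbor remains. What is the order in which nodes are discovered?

Sofia Tokyo Paris Kyoto Riga Manila Seoul Minsk Porto Kigali Lima Doha Lagos Perth Dubai Cairo Delhi Bern Dakar

Visit Sofia
Sofia → Tokyo
Tokyo → Paris
Paris → Kyoto
Kyoto → Riga
Riga → Manila
Manila → Seoul
Seoul → Minsk
Minsk → Porto
Porto → Kigali
Kigali → Lima
Lima → Doha
Doha → Lagos
Lagos → Perth
Perth → Dubai
Dubai → Cairo
Lagos → Delhi
Delhi → Bern
Lagos → Dakar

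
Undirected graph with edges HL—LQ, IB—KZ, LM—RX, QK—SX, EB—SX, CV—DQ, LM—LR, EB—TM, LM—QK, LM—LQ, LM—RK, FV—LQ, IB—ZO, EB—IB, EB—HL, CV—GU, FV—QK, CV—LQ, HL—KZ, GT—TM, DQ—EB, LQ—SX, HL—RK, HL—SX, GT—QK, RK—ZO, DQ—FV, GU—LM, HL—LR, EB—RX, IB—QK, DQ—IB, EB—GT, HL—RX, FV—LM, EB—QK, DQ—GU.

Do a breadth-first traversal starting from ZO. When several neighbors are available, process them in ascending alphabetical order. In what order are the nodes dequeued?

ZO -> IB -> RK -> DQ -> EB -> KZ -> QK -> HL -> LM -> CV -> FV -> GU -> GT -> RX -> SX -> TM -> LQ -> LR

Visit ZO; enqueue IB, RK → queue [IB, RK]
Visit IB; enqueue DQ, EB, KZ, QK → queue [RK, DQ, EB, KZ, QK]
Visit RK; enqueue HL, LM → queue [DQ, EB, KZ, QK, HL, LM]
Visit DQ; enqueue CV, FV, GU → queue [EB, KZ, QK, HL, LM, CV, FV, GU]
Visit EB; enqueue GT, RX, SX, TM → queue [KZ, QK, HL, LM, CV, FV, GU, GT, RX, SX, TM]
Visit KZ → queue [QK, HL, LM, CV, FV, GU, GT, RX, SX, TM]
Visit QK → queue [HL, LM, CV, FV, GU, GT, RX, SX, TM]
Visit HL; enqueue LQ, LR → queue [LM, CV, FV, GU, GT, RX, SX, TM, LQ, LR]
Visit LM → queue [CV, FV, GU, GT, RX, SX, TM, LQ, LR]
Visit CV → queue [FV, GU, GT, RX, SX, TM, LQ, LR]
Visit FV → queue [GU, GT, RX, SX, TM, LQ, LR]
Visit GU → queue [GT, RX, SX, TM, LQ, LR]
Visit GT → queue [RX, SX, TM, LQ, LR]
Visit RX → queue [SX, TM, LQ, LR]
Visit SX → queue [TM, LQ, LR]
Visit TM → queue [LQ, LR]
Visit LQ → queue [LR]
Visit LR → queue []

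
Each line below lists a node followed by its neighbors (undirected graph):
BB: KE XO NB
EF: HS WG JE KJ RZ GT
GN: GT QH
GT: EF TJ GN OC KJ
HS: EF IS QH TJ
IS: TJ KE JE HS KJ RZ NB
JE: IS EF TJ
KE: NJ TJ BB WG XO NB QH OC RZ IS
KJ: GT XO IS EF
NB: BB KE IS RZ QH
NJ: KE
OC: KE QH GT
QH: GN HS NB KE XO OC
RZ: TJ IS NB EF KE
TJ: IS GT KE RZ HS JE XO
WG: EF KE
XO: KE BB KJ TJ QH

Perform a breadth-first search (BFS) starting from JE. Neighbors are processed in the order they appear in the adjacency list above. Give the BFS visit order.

Visit JE; enqueue IS, EF, TJ → queue [IS, EF, TJ]
Visit IS; enqueue KE, HS, KJ, RZ, NB → queue [EF, TJ, KE, HS, KJ, RZ, NB]
Visit EF; enqueue WG, GT → queue [TJ, KE, HS, KJ, RZ, NB, WG, GT]
Visit TJ; enqueue XO → queue [KE, HS, KJ, RZ, NB, WG, GT, XO]
Visit KE; enqueue NJ, BB, QH, OC → queue [HS, KJ, RZ, NB, WG, GT, XO, NJ, BB, QH, OC]
Visit HS → queue [KJ, RZ, NB, WG, GT, XO, NJ, BB, QH, OC]
Visit KJ → queue [RZ, NB, WG, GT, XO, NJ, BB, QH, OC]
Visit RZ → queue [NB, WG, GT, XO, NJ, BB, QH, OC]
Visit NB → queue [WG, GT, XO, NJ, BB, QH, OC]
Visit WG → queue [GT, XO, NJ, BB, QH, OC]
Visit GT; enqueue GN → queue [XO, NJ, BB, QH, OC, GN]
Visit XO → queue [NJ, BB, QH, OC, GN]
Visit NJ → queue [BB, QH, OC, GN]
Visit BB → queue [QH, OC, GN]
Visit QH → queue [OC, GN]
Visit OC → queue [GN]
Visit GN → queue []

JE → IS → EF → TJ → KE → HS → KJ → RZ → NB → WG → GT → XO → NJ → BB → QH → OC → GN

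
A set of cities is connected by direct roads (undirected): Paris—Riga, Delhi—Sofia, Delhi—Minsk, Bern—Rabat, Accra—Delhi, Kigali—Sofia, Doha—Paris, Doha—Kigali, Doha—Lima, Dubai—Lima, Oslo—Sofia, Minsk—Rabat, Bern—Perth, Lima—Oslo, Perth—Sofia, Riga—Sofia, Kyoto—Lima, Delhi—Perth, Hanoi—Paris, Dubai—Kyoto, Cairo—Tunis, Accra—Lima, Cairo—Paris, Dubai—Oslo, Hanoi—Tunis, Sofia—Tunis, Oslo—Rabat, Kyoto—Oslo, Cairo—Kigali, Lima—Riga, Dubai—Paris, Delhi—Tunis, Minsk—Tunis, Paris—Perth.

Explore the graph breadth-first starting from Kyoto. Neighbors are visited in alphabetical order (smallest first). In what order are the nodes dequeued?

Kyoto -> Dubai -> Lima -> Oslo -> Paris -> Accra -> Doha -> Riga -> Rabat -> Sofia -> Cairo -> Hanoi -> Perth -> Delhi -> Kigali -> Bern -> Minsk -> Tunis

Visit Kyoto; enqueue Dubai, Lima, Oslo → queue [Dubai, Lima, Oslo]
Visit Dubai; enqueue Paris → queue [Lima, Oslo, Paris]
Visit Lima; enqueue Accra, Doha, Riga → queue [Oslo, Paris, Accra, Doha, Riga]
Visit Oslo; enqueue Rabat, Sofia → queue [Paris, Accra, Doha, Riga, Rabat, Sofia]
Visit Paris; enqueue Cairo, Hanoi, Perth → queue [Accra, Doha, Riga, Rabat, Sofia, Cairo, Hanoi, Perth]
Visit Accra; enqueue Delhi → queue [Doha, Riga, Rabat, Sofia, Cairo, Hanoi, Perth, Delhi]
Visit Doha; enqueue Kigali → queue [Riga, Rabat, Sofia, Cairo, Hanoi, Perth, Delhi, Kigali]
Visit Riga → queue [Rabat, Sofia, Cairo, Hanoi, Perth, Delhi, Kigali]
Visit Rabat; enqueue Bern, Minsk → queue [Sofia, Cairo, Hanoi, Perth, Delhi, Kigali, Bern, Minsk]
Visit Sofia; enqueue Tunis → queue [Cairo, Hanoi, Perth, Delhi, Kigali, Bern, Minsk, Tunis]
Visit Cairo → queue [Hanoi, Perth, Delhi, Kigali, Bern, Minsk, Tunis]
Visit Hanoi → queue [Perth, Delhi, Kigali, Bern, Minsk, Tunis]
Visit Perth → queue [Delhi, Kigali, Bern, Minsk, Tunis]
Visit Delhi → queue [Kigali, Bern, Minsk, Tunis]
Visit Kigali → queue [Bern, Minsk, Tunis]
Visit Bern → queue [Minsk, Tunis]
Visit Minsk → queue [Tunis]
Visit Tunis → queue []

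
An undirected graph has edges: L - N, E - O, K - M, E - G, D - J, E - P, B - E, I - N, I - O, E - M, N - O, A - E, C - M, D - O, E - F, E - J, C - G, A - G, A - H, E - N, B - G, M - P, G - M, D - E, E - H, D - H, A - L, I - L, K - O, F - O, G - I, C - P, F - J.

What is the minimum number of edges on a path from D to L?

Level 0: D
Level 1: E, H, J, O
Level 2: A, B, F, G, I, K, M, N, P
Level 3: C, L
L first appears at level 3.

3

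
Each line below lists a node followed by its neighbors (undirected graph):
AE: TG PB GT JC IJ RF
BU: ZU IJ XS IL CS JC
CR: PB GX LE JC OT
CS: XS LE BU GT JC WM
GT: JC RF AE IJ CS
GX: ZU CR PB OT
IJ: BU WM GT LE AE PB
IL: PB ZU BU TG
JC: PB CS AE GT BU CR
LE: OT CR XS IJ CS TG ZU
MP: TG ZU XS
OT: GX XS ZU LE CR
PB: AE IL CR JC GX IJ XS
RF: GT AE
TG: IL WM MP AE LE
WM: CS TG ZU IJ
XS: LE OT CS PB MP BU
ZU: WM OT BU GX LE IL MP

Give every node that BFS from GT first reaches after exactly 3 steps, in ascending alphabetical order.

GX, IL, MP, OT, ZU

Level 0: GT
Level 1: AE, CS, IJ, JC, RF
Level 2: BU, CR, LE, PB, TG, WM, XS
Level 3: GX, IL, MP, OT, ZU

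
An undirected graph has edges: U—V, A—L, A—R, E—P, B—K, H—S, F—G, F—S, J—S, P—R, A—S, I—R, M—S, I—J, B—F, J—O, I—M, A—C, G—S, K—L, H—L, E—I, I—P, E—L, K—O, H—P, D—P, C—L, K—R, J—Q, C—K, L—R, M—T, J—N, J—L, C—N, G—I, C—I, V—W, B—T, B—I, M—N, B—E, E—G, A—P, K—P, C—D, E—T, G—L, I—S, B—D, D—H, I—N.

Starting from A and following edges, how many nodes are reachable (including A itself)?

BFS from A visits: A, S, R, P, L, C, M, J, I, H, G, F, K, E, D, N, T, Q, O, B
Reachable nodes: 20 of 23 total.

20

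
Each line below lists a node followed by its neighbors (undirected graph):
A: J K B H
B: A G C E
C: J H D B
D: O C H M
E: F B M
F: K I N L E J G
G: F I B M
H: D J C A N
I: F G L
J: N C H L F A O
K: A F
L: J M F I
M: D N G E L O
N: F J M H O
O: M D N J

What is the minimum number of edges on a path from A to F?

Level 0: A
Level 1: B, H, J, K
Level 2: C, D, E, F, G, L, N, O
Level 3: I, M
F first appears at level 2.

2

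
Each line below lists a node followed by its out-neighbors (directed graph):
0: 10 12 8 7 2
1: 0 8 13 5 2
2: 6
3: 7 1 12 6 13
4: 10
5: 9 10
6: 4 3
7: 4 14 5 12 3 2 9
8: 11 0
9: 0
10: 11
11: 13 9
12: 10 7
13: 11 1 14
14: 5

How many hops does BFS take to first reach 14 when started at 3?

2

Level 0: 3
Level 1: 1, 6, 7, 12, 13
Level 2: 0, 2, 4, 5, 8, 9, 10, 11, 14
14 first appears at level 2.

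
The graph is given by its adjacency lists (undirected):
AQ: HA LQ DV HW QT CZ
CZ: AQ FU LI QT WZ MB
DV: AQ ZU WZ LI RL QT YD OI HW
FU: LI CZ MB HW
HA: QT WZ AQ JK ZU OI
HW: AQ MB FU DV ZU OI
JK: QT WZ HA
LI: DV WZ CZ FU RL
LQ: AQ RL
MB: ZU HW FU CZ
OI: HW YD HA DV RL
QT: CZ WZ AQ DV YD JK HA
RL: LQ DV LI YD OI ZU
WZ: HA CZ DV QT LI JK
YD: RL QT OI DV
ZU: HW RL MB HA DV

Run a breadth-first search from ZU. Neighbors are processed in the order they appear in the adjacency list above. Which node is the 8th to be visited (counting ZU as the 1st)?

Visit ZU; enqueue HW, RL, MB, HA, DV → queue [HW, RL, MB, HA, DV]
Visit HW; enqueue AQ, FU, OI → queue [RL, MB, HA, DV, AQ, FU, OI]
Visit RL; enqueue LQ, LI, YD → queue [MB, HA, DV, AQ, FU, OI, LQ, LI, YD]
Visit MB; enqueue CZ → queue [HA, DV, AQ, FU, OI, LQ, LI, YD, CZ]
Visit HA; enqueue QT, WZ, JK → queue [DV, AQ, FU, OI, LQ, LI, YD, CZ, QT, WZ, JK]
Visit DV → queue [AQ, FU, OI, LQ, LI, YD, CZ, QT, WZ, JK]
Visit AQ → queue [FU, OI, LQ, LI, YD, CZ, QT, WZ, JK]
Visit FU → queue [OI, LQ, LI, YD, CZ, QT, WZ, JK]
Visit OI → queue [LQ, LI, YD, CZ, QT, WZ, JK]
Visit LQ → queue [LI, YD, CZ, QT, WZ, JK]
Visit LI → queue [YD, CZ, QT, WZ, JK]
Visit YD → queue [CZ, QT, WZ, JK]
Visit CZ → queue [QT, WZ, JK]
Visit QT → queue [WZ, JK]
Visit WZ → queue [JK]
Visit JK → queue []

Visit order: ZU, HW, RL, MB, HA, DV, AQ, FU, OI, LQ, LI, YD, CZ, QT, WZ, JK

FU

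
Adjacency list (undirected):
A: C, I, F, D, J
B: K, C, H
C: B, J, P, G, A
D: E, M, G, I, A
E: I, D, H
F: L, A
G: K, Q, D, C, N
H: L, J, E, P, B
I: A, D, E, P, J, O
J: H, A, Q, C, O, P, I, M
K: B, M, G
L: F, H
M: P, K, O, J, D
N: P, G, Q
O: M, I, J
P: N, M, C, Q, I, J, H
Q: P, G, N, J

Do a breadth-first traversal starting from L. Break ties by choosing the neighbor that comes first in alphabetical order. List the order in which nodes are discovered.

Visit L; enqueue F, H → queue [F, H]
Visit F; enqueue A → queue [H, A]
Visit H; enqueue B, E, J, P → queue [A, B, E, J, P]
Visit A; enqueue C, D, I → queue [B, E, J, P, C, D, I]
Visit B; enqueue K → queue [E, J, P, C, D, I, K]
Visit E → queue [J, P, C, D, I, K]
Visit J; enqueue M, O, Q → queue [P, C, D, I, K, M, O, Q]
Visit P; enqueue N → queue [C, D, I, K, M, O, Q, N]
Visit C; enqueue G → queue [D, I, K, M, O, Q, N, G]
Visit D → queue [I, K, M, O, Q, N, G]
Visit I → queue [K, M, O, Q, N, G]
Visit K → queue [M, O, Q, N, G]
Visit M → queue [O, Q, N, G]
Visit O → queue [Q, N, G]
Visit Q → queue [N, G]
Visit N → queue [G]
Visit G → queue []

L, F, H, A, B, E, J, P, C, D, I, K, M, O, Q, N, G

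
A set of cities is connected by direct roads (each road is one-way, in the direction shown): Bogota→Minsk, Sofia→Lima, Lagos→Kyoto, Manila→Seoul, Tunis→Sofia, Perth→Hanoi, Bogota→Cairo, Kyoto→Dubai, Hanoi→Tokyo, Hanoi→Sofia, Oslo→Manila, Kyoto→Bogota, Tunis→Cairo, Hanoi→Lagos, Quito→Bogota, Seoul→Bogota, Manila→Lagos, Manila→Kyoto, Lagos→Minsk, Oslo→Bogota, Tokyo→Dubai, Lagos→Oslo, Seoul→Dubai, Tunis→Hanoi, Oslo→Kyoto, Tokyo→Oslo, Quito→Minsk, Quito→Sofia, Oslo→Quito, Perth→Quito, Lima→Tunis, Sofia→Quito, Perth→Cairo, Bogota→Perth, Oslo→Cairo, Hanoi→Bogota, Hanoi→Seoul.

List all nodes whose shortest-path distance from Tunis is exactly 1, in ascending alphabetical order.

Level 0: Tunis
Level 1: Cairo, Hanoi, Sofia
Level 2: Bogota, Lagos, Lima, Quito, Seoul, Tokyo
Level 3: Dubai, Kyoto, Minsk, Oslo, Perth
Level 4: Manila

Cairo, Hanoi, Sofia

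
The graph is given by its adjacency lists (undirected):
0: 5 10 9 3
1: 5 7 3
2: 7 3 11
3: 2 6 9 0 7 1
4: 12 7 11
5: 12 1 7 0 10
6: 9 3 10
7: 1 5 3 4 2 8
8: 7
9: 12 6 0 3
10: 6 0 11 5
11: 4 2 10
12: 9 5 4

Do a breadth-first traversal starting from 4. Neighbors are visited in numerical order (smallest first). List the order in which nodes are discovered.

4 7 11 12 1 2 3 5 8 10 9 0 6

Visit 4; enqueue 7, 11, 12 → queue [7, 11, 12]
Visit 7; enqueue 1, 2, 3, 5, 8 → queue [11, 12, 1, 2, 3, 5, 8]
Visit 11; enqueue 10 → queue [12, 1, 2, 3, 5, 8, 10]
Visit 12; enqueue 9 → queue [1, 2, 3, 5, 8, 10, 9]
Visit 1 → queue [2, 3, 5, 8, 10, 9]
Visit 2 → queue [3, 5, 8, 10, 9]
Visit 3; enqueue 0, 6 → queue [5, 8, 10, 9, 0, 6]
Visit 5 → queue [8, 10, 9, 0, 6]
Visit 8 → queue [10, 9, 0, 6]
Visit 10 → queue [9, 0, 6]
Visit 9 → queue [0, 6]
Visit 0 → queue [6]
Visit 6 → queue []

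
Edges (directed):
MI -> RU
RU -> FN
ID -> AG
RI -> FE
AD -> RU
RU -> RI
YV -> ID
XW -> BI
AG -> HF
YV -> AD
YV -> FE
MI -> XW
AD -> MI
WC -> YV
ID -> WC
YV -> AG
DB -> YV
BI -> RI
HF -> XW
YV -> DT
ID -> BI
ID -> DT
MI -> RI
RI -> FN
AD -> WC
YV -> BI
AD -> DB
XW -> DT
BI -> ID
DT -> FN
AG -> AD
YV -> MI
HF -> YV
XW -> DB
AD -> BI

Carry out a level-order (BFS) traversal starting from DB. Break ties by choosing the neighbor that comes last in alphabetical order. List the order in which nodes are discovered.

DB -> YV -> MI -> ID -> FE -> DT -> BI -> AG -> AD -> XW -> RU -> RI -> WC -> FN -> HF

Visit DB; enqueue YV → queue [YV]
Visit YV; enqueue MI, ID, FE, DT, BI, AG, AD → queue [MI, ID, FE, DT, BI, AG, AD]
Visit MI; enqueue XW, RU, RI → queue [ID, FE, DT, BI, AG, AD, XW, RU, RI]
Visit ID; enqueue WC → queue [FE, DT, BI, AG, AD, XW, RU, RI, WC]
Visit FE → queue [DT, BI, AG, AD, XW, RU, RI, WC]
Visit DT; enqueue FN → queue [BI, AG, AD, XW, RU, RI, WC, FN]
Visit BI → queue [AG, AD, XW, RU, RI, WC, FN]
Visit AG; enqueue HF → queue [AD, XW, RU, RI, WC, FN, HF]
Visit AD → queue [XW, RU, RI, WC, FN, HF]
Visit XW → queue [RU, RI, WC, FN, HF]
Visit RU → queue [RI, WC, FN, HF]
Visit RI → queue [WC, FN, HF]
Visit WC → queue [FN, HF]
Visit FN → queue [HF]
Visit HF → queue []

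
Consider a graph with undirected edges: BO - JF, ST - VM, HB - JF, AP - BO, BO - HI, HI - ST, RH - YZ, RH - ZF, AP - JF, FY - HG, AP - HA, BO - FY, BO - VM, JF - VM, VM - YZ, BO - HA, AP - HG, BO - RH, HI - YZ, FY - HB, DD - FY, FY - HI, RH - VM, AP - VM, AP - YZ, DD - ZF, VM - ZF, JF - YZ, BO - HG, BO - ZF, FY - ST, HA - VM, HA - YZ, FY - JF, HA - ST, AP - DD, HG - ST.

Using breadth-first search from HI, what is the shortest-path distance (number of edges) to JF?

2

Level 0: HI
Level 1: BO, FY, ST, YZ
Level 2: AP, DD, HA, HB, HG, JF, RH, VM, ZF
JF first appears at level 2.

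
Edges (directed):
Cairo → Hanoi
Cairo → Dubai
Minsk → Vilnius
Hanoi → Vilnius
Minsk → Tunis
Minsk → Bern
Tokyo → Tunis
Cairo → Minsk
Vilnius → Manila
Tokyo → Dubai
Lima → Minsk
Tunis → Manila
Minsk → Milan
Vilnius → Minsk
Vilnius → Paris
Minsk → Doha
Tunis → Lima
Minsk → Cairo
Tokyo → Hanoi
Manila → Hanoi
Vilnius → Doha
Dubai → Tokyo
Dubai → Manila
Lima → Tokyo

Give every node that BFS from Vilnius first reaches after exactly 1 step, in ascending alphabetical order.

Doha, Manila, Minsk, Paris

Level 0: Vilnius
Level 1: Doha, Manila, Minsk, Paris
Level 2: Bern, Cairo, Hanoi, Milan, Tunis
Level 3: Dubai, Lima
Level 4: Tokyo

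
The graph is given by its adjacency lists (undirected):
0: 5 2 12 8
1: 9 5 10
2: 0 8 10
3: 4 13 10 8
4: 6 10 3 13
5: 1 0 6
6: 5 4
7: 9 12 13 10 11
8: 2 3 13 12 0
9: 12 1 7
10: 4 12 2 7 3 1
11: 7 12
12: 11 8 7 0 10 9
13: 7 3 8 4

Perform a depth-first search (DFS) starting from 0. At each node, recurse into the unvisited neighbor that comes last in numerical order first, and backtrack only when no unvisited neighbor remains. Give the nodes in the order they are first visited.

Visit 0
0 → 12
12 → 11
11 → 7
7 → 13
13 → 8
8 → 3
3 → 10
10 → 4
4 → 6
6 → 5
5 → 1
1 → 9
10 → 2

0 → 12 → 11 → 7 → 13 → 8 → 3 → 10 → 4 → 6 → 5 → 1 → 9 → 2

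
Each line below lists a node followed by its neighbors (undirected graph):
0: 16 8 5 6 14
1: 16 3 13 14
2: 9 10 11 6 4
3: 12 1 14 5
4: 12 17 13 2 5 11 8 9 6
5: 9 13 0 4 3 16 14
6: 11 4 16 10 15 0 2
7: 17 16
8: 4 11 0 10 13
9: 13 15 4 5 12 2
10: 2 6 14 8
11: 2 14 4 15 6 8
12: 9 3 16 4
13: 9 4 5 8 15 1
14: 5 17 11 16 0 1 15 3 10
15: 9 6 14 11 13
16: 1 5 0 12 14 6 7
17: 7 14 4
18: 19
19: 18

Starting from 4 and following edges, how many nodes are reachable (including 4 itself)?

18

BFS from 4 visits: 4, 17, 13, 12, 11, 9, 8, 6, 5, 2, 14, 7, 15, 1, 16, 3, 10, 0
Reachable nodes: 18 of 20 total.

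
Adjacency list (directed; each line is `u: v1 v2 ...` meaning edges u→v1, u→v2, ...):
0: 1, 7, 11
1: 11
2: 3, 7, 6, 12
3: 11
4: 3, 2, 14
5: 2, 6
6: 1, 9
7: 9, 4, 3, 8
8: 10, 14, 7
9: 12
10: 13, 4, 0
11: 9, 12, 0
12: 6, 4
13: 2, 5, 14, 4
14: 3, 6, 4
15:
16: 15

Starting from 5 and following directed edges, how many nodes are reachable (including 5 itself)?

15

BFS from 5 visits: 5, 2, 6, 3, 7, 12, 1, 9, 11, 4, 8, 0, 14, 10, 13
Reachable nodes: 15 of 17 total.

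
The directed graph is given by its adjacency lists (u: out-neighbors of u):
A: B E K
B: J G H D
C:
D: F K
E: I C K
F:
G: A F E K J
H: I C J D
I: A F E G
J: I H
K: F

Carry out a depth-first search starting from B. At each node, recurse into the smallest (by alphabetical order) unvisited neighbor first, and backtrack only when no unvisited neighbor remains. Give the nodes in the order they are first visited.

Visit B
B → D
D → F
D → K
B → G
G → A
A → E
E → C
E → I
G → J
J → H

B → D → F → K → G → A → E → C → I → J → H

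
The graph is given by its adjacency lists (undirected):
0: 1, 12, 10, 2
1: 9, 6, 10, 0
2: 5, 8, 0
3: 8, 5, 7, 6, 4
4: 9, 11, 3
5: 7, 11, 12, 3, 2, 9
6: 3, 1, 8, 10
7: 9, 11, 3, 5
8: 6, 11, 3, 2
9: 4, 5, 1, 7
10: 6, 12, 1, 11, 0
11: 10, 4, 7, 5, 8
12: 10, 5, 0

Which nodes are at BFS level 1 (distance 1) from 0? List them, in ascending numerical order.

Level 0: 0
Level 1: 1, 2, 10, 12
Level 2: 5, 6, 8, 9, 11
Level 3: 3, 4, 7

1, 2, 10, 12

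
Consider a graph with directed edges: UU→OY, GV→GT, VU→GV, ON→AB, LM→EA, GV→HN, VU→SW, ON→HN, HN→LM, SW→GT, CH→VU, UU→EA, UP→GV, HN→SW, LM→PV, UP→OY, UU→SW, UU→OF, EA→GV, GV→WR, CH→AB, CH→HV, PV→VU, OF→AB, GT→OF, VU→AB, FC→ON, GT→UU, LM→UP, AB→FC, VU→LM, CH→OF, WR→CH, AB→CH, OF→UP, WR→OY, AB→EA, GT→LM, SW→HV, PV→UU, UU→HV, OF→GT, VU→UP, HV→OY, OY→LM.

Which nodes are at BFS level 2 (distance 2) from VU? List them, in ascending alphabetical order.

CH, EA, FC, GT, HN, HV, OY, PV, WR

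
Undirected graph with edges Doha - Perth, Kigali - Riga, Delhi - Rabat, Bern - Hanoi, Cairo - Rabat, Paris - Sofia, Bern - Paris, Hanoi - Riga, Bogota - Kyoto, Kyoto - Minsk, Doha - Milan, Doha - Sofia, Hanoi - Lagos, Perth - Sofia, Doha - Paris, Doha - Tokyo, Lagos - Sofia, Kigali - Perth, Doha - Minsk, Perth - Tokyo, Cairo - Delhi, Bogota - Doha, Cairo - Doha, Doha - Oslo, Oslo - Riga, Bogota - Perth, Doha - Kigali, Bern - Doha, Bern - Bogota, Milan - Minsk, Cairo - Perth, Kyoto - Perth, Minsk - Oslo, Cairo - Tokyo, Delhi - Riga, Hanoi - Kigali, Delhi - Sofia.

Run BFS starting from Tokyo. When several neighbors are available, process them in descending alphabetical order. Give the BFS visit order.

Tokyo -> Perth -> Doha -> Cairo -> Sofia -> Kyoto -> Kigali -> Bogota -> Paris -> Oslo -> Minsk -> Milan -> Bern -> Rabat -> Delhi -> Lagos -> Riga -> Hanoi

Visit Tokyo; enqueue Perth, Doha, Cairo → queue [Perth, Doha, Cairo]
Visit Perth; enqueue Sofia, Kyoto, Kigali, Bogota → queue [Doha, Cairo, Sofia, Kyoto, Kigali, Bogota]
Visit Doha; enqueue Paris, Oslo, Minsk, Milan, Bern → queue [Cairo, Sofia, Kyoto, Kigali, Bogota, Paris, Oslo, Minsk, Milan, Bern]
Visit Cairo; enqueue Rabat, Delhi → queue [Sofia, Kyoto, Kigali, Bogota, Paris, Oslo, Minsk, Milan, Bern, Rabat, Delhi]
Visit Sofia; enqueue Lagos → queue [Kyoto, Kigali, Bogota, Paris, Oslo, Minsk, Milan, Bern, Rabat, Delhi, Lagos]
Visit Kyoto → queue [Kigali, Bogota, Paris, Oslo, Minsk, Milan, Bern, Rabat, Delhi, Lagos]
Visit Kigali; enqueue Riga, Hanoi → queue [Bogota, Paris, Oslo, Minsk, Milan, Bern, Rabat, Delhi, Lagos, Riga, Hanoi]
Visit Bogota → queue [Paris, Oslo, Minsk, Milan, Bern, Rabat, Delhi, Lagos, Riga, Hanoi]
Visit Paris → queue [Oslo, Minsk, Milan, Bern, Rabat, Delhi, Lagos, Riga, Hanoi]
Visit Oslo → queue [Minsk, Milan, Bern, Rabat, Delhi, Lagos, Riga, Hanoi]
Visit Minsk → queue [Milan, Bern, Rabat, Delhi, Lagos, Riga, Hanoi]
Visit Milan → queue [Bern, Rabat, Delhi, Lagos, Riga, Hanoi]
Visit Bern → queue [Rabat, Delhi, Lagos, Riga, Hanoi]
Visit Rabat → queue [Delhi, Lagos, Riga, Hanoi]
Visit Delhi → queue [Lagos, Riga, Hanoi]
Visit Lagos → queue [Riga, Hanoi]
Visit Riga → queue [Hanoi]
Visit Hanoi → queue []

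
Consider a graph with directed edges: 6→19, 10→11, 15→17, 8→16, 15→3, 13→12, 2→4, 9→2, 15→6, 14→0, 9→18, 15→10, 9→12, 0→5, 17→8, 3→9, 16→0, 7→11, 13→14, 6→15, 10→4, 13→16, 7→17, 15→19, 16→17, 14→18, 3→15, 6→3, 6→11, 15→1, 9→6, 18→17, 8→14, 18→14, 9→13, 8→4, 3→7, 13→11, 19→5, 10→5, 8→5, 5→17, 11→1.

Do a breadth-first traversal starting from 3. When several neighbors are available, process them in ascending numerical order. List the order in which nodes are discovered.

Visit 3; enqueue 7, 9, 15 → queue [7, 9, 15]
Visit 7; enqueue 11, 17 → queue [9, 15, 11, 17]
Visit 9; enqueue 2, 6, 12, 13, 18 → queue [15, 11, 17, 2, 6, 12, 13, 18]
Visit 15; enqueue 1, 10, 19 → queue [11, 17, 2, 6, 12, 13, 18, 1, 10, 19]
Visit 11 → queue [17, 2, 6, 12, 13, 18, 1, 10, 19]
Visit 17; enqueue 8 → queue [2, 6, 12, 13, 18, 1, 10, 19, 8]
Visit 2; enqueue 4 → queue [6, 12, 13, 18, 1, 10, 19, 8, 4]
Visit 6 → queue [12, 13, 18, 1, 10, 19, 8, 4]
Visit 12 → queue [13, 18, 1, 10, 19, 8, 4]
Visit 13; enqueue 14, 16 → queue [18, 1, 10, 19, 8, 4, 14, 16]
Visit 18 → queue [1, 10, 19, 8, 4, 14, 16]
Visit 1 → queue [10, 19, 8, 4, 14, 16]
Visit 10; enqueue 5 → queue [19, 8, 4, 14, 16, 5]
Visit 19 → queue [8, 4, 14, 16, 5]
Visit 8 → queue [4, 14, 16, 5]
Visit 4 → queue [14, 16, 5]
Visit 14; enqueue 0 → queue [16, 5, 0]
Visit 16 → queue [5, 0]
Visit 5 → queue [0]
Visit 0 → queue []

3, 7, 9, 15, 11, 17, 2, 6, 12, 13, 18, 1, 10, 19, 8, 4, 14, 16, 5, 0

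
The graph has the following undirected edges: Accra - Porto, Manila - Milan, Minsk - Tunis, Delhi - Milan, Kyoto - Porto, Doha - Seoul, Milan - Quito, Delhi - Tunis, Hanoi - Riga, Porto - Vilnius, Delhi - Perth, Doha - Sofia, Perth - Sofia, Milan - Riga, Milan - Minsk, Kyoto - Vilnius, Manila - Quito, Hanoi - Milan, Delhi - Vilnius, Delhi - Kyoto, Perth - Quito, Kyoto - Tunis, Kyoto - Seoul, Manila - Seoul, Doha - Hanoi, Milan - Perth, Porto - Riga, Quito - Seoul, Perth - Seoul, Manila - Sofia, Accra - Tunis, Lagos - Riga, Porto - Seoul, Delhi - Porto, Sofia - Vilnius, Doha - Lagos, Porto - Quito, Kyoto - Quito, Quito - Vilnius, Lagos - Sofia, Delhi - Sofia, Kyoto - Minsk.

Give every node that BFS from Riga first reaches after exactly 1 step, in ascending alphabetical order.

Hanoi, Lagos, Milan, Porto

Level 0: Riga
Level 1: Hanoi, Lagos, Milan, Porto
Level 2: Accra, Delhi, Doha, Kyoto, Manila, Minsk, Perth, Quito, Seoul, Sofia, Vilnius
Level 3: Tunis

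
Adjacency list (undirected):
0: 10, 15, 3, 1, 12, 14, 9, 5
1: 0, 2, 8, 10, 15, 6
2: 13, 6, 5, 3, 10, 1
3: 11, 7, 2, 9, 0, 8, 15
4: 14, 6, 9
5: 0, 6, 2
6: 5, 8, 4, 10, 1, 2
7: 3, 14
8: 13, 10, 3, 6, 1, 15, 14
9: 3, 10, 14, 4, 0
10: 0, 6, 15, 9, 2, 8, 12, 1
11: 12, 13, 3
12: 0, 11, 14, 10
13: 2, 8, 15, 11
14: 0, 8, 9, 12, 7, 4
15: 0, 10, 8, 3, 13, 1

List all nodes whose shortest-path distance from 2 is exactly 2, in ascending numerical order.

Level 0: 2
Level 1: 1, 3, 5, 6, 10, 13
Level 2: 0, 4, 7, 8, 9, 11, 12, 15
Level 3: 14

0, 4, 7, 8, 9, 11, 12, 15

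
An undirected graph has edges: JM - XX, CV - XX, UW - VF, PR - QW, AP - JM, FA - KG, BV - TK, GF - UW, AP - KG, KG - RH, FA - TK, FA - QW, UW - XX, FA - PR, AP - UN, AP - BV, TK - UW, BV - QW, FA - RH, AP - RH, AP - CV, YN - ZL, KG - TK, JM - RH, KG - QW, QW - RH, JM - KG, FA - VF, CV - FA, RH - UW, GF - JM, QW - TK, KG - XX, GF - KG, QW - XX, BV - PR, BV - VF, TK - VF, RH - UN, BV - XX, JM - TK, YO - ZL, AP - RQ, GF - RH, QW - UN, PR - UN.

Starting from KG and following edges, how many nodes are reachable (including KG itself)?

BFS from KG visits: KG, XX, TK, RH, QW, JM, GF, FA, AP, UW, CV, BV, VF, UN, PR, RQ
Reachable nodes: 16 of 19 total.

16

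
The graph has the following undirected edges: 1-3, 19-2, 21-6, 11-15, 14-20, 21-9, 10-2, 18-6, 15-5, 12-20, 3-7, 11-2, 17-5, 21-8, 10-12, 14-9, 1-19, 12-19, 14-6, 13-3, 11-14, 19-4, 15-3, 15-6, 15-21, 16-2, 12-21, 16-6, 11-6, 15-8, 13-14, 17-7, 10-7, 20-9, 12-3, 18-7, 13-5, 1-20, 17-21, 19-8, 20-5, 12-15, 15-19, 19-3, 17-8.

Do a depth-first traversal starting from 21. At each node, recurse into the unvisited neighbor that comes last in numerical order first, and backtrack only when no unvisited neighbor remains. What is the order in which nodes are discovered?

21, 17, 8, 19, 15, 12, 20, 14, 13, 5, 3, 7, 18, 6, 16, 2, 11, 10, 1, 9, 4

Visit 21
21 → 17
17 → 8
8 → 19
19 → 15
15 → 12
12 → 20
20 → 14
14 → 13
13 → 5
13 → 3
3 → 7
7 → 18
18 → 6
6 → 16
16 → 2
2 → 11
2 → 10
3 → 1
14 → 9
19 → 4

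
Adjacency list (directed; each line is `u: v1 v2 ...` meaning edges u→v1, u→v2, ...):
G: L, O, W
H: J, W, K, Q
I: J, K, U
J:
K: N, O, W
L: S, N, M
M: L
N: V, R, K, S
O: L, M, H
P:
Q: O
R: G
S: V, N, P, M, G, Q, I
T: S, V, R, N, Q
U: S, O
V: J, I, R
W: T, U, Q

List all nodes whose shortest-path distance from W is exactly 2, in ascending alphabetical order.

Level 0: W
Level 1: Q, T, U
Level 2: N, O, R, S, V
Level 3: G, H, I, J, K, L, M, P

N, O, R, S, V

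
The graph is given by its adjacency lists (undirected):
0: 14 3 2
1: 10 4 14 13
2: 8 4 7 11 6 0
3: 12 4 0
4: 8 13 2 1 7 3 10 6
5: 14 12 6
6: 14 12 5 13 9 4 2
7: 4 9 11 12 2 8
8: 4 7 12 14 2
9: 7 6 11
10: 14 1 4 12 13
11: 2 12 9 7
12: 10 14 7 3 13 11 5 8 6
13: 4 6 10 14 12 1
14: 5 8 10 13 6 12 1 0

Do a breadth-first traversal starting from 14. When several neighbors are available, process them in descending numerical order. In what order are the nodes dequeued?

14 -> 13 -> 12 -> 10 -> 8 -> 6 -> 5 -> 1 -> 0 -> 4 -> 11 -> 7 -> 3 -> 2 -> 9

Visit 14; enqueue 13, 12, 10, 8, 6, 5, 1, 0 → queue [13, 12, 10, 8, 6, 5, 1, 0]
Visit 13; enqueue 4 → queue [12, 10, 8, 6, 5, 1, 0, 4]
Visit 12; enqueue 11, 7, 3 → queue [10, 8, 6, 5, 1, 0, 4, 11, 7, 3]
Visit 10 → queue [8, 6, 5, 1, 0, 4, 11, 7, 3]
Visit 8; enqueue 2 → queue [6, 5, 1, 0, 4, 11, 7, 3, 2]
Visit 6; enqueue 9 → queue [5, 1, 0, 4, 11, 7, 3, 2, 9]
Visit 5 → queue [1, 0, 4, 11, 7, 3, 2, 9]
Visit 1 → queue [0, 4, 11, 7, 3, 2, 9]
Visit 0 → queue [4, 11, 7, 3, 2, 9]
Visit 4 → queue [11, 7, 3, 2, 9]
Visit 11 → queue [7, 3, 2, 9]
Visit 7 → queue [3, 2, 9]
Visit 3 → queue [2, 9]
Visit 2 → queue [9]
Visit 9 → queue []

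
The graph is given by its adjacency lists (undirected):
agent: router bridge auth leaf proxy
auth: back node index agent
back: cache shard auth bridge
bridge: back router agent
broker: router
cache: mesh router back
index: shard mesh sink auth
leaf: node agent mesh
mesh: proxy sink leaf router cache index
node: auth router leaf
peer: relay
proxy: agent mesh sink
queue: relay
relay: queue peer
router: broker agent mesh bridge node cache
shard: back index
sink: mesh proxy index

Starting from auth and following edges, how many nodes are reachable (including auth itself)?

BFS from auth visits: auth, back, node, index, agent, cache, shard, bridge, router, leaf, mesh, sink, proxy, broker
Reachable nodes: 14 of 17 total.

14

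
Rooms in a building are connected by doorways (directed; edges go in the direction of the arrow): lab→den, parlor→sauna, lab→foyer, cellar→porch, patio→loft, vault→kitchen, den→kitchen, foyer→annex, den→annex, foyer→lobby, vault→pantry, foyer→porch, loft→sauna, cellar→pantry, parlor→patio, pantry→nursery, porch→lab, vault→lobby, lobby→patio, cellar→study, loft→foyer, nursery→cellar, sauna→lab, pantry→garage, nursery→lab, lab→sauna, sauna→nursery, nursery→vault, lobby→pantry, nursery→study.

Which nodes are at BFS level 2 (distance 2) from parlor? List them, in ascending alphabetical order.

lab, loft, nursery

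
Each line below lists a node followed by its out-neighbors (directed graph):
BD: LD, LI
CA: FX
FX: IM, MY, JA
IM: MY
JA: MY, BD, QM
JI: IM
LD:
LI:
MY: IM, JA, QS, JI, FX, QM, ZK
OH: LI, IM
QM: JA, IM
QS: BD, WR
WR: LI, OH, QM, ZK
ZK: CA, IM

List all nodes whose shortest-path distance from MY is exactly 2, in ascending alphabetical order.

BD, CA, WR

Level 0: MY
Level 1: FX, IM, JA, JI, QM, QS, ZK
Level 2: BD, CA, WR
Level 3: LD, LI, OH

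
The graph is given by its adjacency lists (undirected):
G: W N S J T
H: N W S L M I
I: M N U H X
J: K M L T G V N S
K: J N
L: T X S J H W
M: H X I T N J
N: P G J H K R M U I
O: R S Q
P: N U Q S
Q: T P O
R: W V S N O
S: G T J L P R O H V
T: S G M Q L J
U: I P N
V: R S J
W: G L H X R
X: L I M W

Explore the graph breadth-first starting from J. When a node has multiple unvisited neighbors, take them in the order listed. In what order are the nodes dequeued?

Visit J; enqueue K, M, L, T, G, V, N, S → queue [K, M, L, T, G, V, N, S]
Visit K → queue [M, L, T, G, V, N, S]
Visit M; enqueue H, X, I → queue [L, T, G, V, N, S, H, X, I]
Visit L; enqueue W → queue [T, G, V, N, S, H, X, I, W]
Visit T; enqueue Q → queue [G, V, N, S, H, X, I, W, Q]
Visit G → queue [V, N, S, H, X, I, W, Q]
Visit V; enqueue R → queue [N, S, H, X, I, W, Q, R]
Visit N; enqueue P, U → queue [S, H, X, I, W, Q, R, P, U]
Visit S; enqueue O → queue [H, X, I, W, Q, R, P, U, O]
Visit H → queue [X, I, W, Q, R, P, U, O]
Visit X → queue [I, W, Q, R, P, U, O]
Visit I → queue [W, Q, R, P, U, O]
Visit W → queue [Q, R, P, U, O]
Visit Q → queue [R, P, U, O]
Visit R → queue [P, U, O]
Visit P → queue [U, O]
Visit U → queue [O]
Visit O → queue []

J, K, M, L, T, G, V, N, S, H, X, I, W, Q, R, P, U, O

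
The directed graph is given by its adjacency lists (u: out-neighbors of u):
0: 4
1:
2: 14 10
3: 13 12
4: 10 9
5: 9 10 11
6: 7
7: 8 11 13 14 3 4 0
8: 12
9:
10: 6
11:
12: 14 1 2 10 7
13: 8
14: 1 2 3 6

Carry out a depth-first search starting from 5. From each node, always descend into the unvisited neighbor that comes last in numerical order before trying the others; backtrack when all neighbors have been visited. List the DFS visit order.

5 11 10 6 7 14 3 13 8 12 2 1 4 9 0

Visit 5
5 → 11
5 → 10
10 → 6
6 → 7
7 → 14
14 → 3
3 → 13
13 → 8
8 → 12
12 → 2
12 → 1
7 → 4
4 → 9
7 → 0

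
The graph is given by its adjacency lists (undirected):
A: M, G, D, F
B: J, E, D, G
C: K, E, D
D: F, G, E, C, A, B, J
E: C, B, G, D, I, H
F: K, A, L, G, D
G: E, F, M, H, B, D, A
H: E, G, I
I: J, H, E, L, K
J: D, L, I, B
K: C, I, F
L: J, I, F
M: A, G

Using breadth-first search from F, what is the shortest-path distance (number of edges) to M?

2

Level 0: F
Level 1: A, D, G, K, L
Level 2: B, C, E, H, I, J, M
M first appears at level 2.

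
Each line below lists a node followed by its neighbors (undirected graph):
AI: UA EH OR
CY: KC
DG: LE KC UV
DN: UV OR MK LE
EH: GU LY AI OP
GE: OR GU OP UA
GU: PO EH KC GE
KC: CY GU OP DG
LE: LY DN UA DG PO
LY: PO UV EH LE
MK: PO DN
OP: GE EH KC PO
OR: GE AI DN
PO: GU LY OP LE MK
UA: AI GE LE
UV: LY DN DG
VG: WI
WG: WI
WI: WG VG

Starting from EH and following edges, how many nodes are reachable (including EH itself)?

BFS from EH visits: EH, AI, GU, LY, OP, OR, UA, GE, KC, PO, LE, UV, DN, CY, DG, MK
Reachable nodes: 16 of 19 total.

16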